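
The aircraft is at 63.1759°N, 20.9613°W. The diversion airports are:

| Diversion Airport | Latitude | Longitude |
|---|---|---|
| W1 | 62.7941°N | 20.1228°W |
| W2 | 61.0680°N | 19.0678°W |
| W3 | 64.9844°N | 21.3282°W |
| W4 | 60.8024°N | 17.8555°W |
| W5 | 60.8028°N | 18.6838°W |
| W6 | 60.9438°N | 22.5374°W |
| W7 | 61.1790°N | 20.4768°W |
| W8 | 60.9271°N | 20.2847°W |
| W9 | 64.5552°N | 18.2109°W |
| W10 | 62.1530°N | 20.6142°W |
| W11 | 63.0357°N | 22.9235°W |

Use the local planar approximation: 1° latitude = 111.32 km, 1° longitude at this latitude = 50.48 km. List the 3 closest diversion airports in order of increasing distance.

W1, W11, W10

Distances from 63.1759°N, 20.9613°W:
W1: √((-0.3818·111.32)² + (0.8385·50.48)²) = √(1806.417964 + 1791.615563) = 59.9836 km
W2: √((-2.1079·111.32)² + (1.8935·50.48)²) = √(55061.292662 + 9136.278116) = 253.3724 km
W3: √((1.8085·111.32)² + (-0.3669·50.48)²) = √(40530.636266 + 343.031590) = 202.1724 km
W4: √((-2.3735·111.32)² + (3.1058·50.48)²) = √(69811.162093 + 24580.214232) = 307.2318 km
W5: √((-2.3731·111.32)² + (2.2775·50.48)²) = √(69787.633875 + 13217.687011) = 288.1064 km
W6: √((-2.2321·111.32)² + (-1.5761·50.48)²) = √(61741.004396 + 6330.036738) = 260.9043 km
W7: √((-1.9969·111.32)² + (0.4845·50.48)²) = √(49415.026123 + 598.172241) = 223.6363 km
W8: √((-2.2488·111.32)² + (0.6766·50.48)²) = √(62668.321176 + 1166.548177) = 252.6556 km
W9: √((1.3793·111.32)² + (2.7504·50.48)²) = √(23575.660440 + 19276.598915) = 207.0079 km
W10: √((-1.0229·111.32)² + (0.3471·50.48)²) = √(12966.201085 + 307.006747) = 115.2094 km
W11: √((-0.1402·111.32)² + (-1.9622·50.48)²) = √(243.580447 + 9811.270177) = 100.2739 km
Sorted: W1 (59.9836 km) < W11 (100.2739 km) < W10 (115.2094 km) < W3 (202.1724 km) < W9 (207.0079 km) < …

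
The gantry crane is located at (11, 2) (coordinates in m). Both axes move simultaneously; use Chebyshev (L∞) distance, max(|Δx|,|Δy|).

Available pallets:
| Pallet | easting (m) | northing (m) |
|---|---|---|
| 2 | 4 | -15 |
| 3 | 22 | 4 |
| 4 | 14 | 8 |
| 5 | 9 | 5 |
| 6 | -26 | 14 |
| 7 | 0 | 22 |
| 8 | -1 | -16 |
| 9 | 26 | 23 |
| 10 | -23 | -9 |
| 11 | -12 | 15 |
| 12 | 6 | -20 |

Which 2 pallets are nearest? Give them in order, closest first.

Distances from (11, 2):
2: max(|-7|, |-17|) = 17 m
3: max(|11|, |2|) = 11 m
4: max(|3|, |6|) = 6 m
5: max(|-2|, |3|) = 3 m
6: max(|-37|, |12|) = 37 m
7: max(|-11|, |20|) = 20 m
8: max(|-12|, |-18|) = 18 m
9: max(|15|, |21|) = 21 m
10: max(|-34|, |-11|) = 34 m
11: max(|-23|, |13|) = 23 m
12: max(|-5|, |-22|) = 22 m
Sorted: 5 (3 m) < 4 (6 m) < 3 (11 m) < 2 (17 m) < …

5, 4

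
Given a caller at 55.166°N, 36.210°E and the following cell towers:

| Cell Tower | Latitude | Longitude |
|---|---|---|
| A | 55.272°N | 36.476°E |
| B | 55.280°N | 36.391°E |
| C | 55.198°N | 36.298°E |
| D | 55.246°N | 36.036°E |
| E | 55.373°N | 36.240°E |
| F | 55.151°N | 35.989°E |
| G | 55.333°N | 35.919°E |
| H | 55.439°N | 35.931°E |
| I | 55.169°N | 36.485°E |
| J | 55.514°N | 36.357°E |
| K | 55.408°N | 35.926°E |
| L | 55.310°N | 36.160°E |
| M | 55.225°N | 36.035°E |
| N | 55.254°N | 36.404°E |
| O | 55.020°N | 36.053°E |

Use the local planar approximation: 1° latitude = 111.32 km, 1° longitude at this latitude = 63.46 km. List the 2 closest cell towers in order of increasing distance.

Distances from 55.166°N, 36.210°E:
A: √((0.106·111.32)² + (0.266·63.46)²) = √(139.23811 + 284.94655) = 20.596 km
B: √((0.114·111.32)² + (0.181·63.46)²) = √(161.04828 + 131.93417) = 17.117 km
C: √((0.032·111.32)² + (0.088·63.46)²) = √(12.68955 + 31.18642) = 6.624 km
D: √((0.080·111.32)² + (-0.174·63.46)²) = √(79.30971 + 121.92665) = 14.186 km
E: √((0.207·111.32)² + (0.030·63.46)²) = √(530.99091 + 3.62445) = 23.122 km
F: √((-0.015·111.32)² + (-0.221·63.46)²) = √(2.78823 + 196.69109) = 14.124 km
G: √((0.167·111.32)² + (-0.291·63.46)²) = √(345.60446 + 341.02492) = 26.204 km
H: √((0.273·111.32)² + (-0.279·63.46)²) = √(923.57398 + 313.47906) = 35.172 km
I: √((0.003·111.32)² + (0.275·63.46)²) = √(0.11153 + 304.55485) = 17.455 km
J: √((0.348·111.32)² + (0.147·63.46)²) = √(1500.73801 + 87.02315) = 39.847 km
K: √((0.242·111.32)² + (-0.284·63.46)²) = √(725.73343 + 324.81555) = 32.412 km
L: √((0.144·111.32)² + (-0.050·63.46)²) = √(256.96346 + 10.06793) = 16.341 km
M: √((0.059·111.32)² + (-0.175·63.46)²) = √(43.13705 + 123.33213) = 12.902 km
N: √((0.088·111.32)² + (0.194·63.46)²) = √(95.96475 + 151.56663) = 15.733 km
O: √((-0.146·111.32)² + (-0.157·63.46)²) = √(264.15091 + 99.26575) = 19.063 km
Sorted: C (6.624 km) < M (12.902 km) < F (14.124 km) < D (14.186 km) < …

C, M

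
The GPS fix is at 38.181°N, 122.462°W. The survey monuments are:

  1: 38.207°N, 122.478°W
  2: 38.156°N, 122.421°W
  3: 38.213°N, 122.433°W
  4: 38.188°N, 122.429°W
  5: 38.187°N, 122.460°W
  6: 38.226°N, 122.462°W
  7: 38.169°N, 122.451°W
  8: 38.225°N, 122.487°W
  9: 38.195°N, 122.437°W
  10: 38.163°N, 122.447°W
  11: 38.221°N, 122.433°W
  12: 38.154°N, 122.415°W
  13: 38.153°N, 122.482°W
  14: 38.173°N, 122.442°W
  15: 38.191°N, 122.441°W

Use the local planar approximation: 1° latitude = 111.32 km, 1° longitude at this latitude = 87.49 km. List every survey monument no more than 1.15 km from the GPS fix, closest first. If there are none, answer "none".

5

Distances from 38.181°N, 122.462°W:
1: 3.215 km
2: 4.540 km
3: 4.373 km
4: 2.990 km
5: 0.690 km
6: 5.009 km
7: 1.646 km
8: 5.364 km
9: 2.686 km
10: 2.395 km
11: 5.125 km
12: 5.093 km
13: 3.575 km
14: 1.963 km
15: 2.148 km
Threshold 1.15 km: 5 (0.690 km) is within range.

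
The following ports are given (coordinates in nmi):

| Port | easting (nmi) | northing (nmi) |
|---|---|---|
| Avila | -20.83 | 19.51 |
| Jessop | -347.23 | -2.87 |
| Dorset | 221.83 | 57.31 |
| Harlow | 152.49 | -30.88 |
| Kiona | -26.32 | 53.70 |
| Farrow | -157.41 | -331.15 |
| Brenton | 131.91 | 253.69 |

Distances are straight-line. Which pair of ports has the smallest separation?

Avila and Kiona

Pairwise distances:
Avila–Jessop: 327.17 nmi
Avila–Dorset: 245.59 nmi
Avila–Harlow: 180.50 nmi
Avila–Kiona: 34.63 nmi
Avila–Farrow: 376.32 nmi
Avila–Brenton: 279.59 nmi
Jessop–Dorset: 572.23 nmi
Jessop–Harlow: 500.50 nmi
Jessop–Kiona: 325.86 nmi
Jessop–Farrow: 379.21 nmi
Jessop–Brenton: 543.51 nmi
Dorset–Harlow: 112.19 nmi
Dorset–Kiona: 248.18 nmi
Dorset–Farrow: 542.89 nmi
Dorset–Brenton: 215.99 nmi
Harlow–Kiona: 197.80 nmi
Harlow–Farrow: 431.51 nmi
Harlow–Brenton: 285.31 nmi
Kiona–Farrow: 406.56 nmi
Kiona–Brenton: 255.02 nmi
Farrow–Brenton: 652.49 nmi
Closest pair: Avila–Kiona at 34.63 nmi.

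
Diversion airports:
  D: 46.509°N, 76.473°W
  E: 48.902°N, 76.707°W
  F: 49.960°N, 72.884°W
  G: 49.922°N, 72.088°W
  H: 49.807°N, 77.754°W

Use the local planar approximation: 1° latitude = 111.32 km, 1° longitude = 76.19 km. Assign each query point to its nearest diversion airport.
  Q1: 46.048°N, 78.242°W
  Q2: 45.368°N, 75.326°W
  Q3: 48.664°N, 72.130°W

Q1 at 46.048°N, 78.242°W:
  D: 144.220 km
  E: 338.549 km
  F: 596.904 km
  G: 637.041 km
  H: 420.100 km
  → nearest: D (144.220 km)
Q2 at 45.368°N, 75.326°W:
  D: 154.176 km
  E: 407.233 km
  F: 543.988 km
  G: 563.793 km
  H: 527.641 km
  → nearest: D (154.176 km)
Q3 at 48.664°N, 72.130°W:
  D: 408.705 km
  E: 349.727 km
  F: 155.288 km
  G: 140.077 km
  H: 446.985 km
  → nearest: G (140.077 km)

Q1→D; Q2→D; Q3→G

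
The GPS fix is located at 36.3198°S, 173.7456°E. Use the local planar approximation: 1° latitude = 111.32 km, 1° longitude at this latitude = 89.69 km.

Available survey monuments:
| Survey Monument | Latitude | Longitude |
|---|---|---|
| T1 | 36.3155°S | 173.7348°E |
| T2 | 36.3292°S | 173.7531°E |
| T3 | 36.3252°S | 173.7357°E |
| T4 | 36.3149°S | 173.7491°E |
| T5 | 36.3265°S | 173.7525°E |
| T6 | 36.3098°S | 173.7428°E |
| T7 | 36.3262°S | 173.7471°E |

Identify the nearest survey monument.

Distances from 36.3198°S, 173.7456°E:
T1: √((0.0043·111.32)² + (-0.0108·89.69)²) = √(0.229131 + 0.938287) = 1.0805 km
T2: √((-0.0094·111.32)² + (0.0075·89.69)²) = √(1.094970 + 0.452492) = 1.2440 km
T3: √((-0.0054·111.32)² + (-0.0099·89.69)²) = √(0.361355 + 0.788421) = 1.0723 km
T4: √((0.0049·111.32)² + (0.0035·89.69)²) = √(0.297535 + 0.098543) = 0.6293 km
T5: √((-0.0067·111.32)² + (0.0069·89.69)²) = √(0.556283 + 0.382989) = 0.9692 km
T6: √((0.0100·111.32)² + (-0.0028·89.69)²) = √(1.239214 + 0.063067) = 1.1412 km
T7: √((-0.0064·111.32)² + (0.0015·89.69)²) = √(0.507582 + 0.018100) = 0.7250 km
Minimum: T4 at 0.6293 km.

T4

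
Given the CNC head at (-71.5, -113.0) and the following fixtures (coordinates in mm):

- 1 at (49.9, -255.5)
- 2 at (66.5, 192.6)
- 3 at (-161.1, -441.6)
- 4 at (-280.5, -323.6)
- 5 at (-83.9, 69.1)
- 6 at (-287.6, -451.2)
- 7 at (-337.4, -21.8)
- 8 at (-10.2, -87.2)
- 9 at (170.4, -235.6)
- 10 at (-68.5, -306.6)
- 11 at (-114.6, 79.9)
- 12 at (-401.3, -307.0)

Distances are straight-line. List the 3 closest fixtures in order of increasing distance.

Distances from (-71.5, -113.0):
1: 187.2 mm
2: 335.3 mm
3: 340.6 mm
4: 296.7 mm
5: 182.5 mm
6: 401.3 mm
7: 281.1 mm
8: 66.5 mm
9: 271.2 mm
10: 193.6 mm
11: 197.7 mm
12: 382.6 mm
Sorted: 8 (66.5 mm) < 5 (182.5 mm) < 1 (187.2 mm) < 10 (193.6 mm) < 11 (197.7 mm) < …

8, 5, 1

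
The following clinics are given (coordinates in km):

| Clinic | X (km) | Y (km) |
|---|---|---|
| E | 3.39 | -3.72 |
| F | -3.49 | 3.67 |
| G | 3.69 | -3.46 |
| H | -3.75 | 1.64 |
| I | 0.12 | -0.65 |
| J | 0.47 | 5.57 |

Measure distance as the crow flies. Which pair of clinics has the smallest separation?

E and G

Pairwise distances:
E–F: √((-6.88)² + (7.39)²) = √(47.3344 + 54.6121) = 10.10 km
E–G: √((0.30)² + (0.26)²) = √(0.0900 + 0.0676) = 0.40 km
E–H: √((-7.14)² + (5.36)²) = √(50.9796 + 28.7296) = 8.93 km
E–I: √((-3.27)² + (3.07)²) = √(10.6929 + 9.4249) = 4.49 km
E–J: √((-2.92)² + (9.29)²) = √(8.5264 + 86.3041) = 9.74 km
F–G: √((7.18)² + (-7.13)²) = √(51.5524 + 50.8369) = 10.12 km
F–H: √((-0.26)² + (-2.03)²) = √(0.0676 + 4.1209) = 2.05 km
F–I: √((3.61)² + (-4.32)²) = √(13.0321 + 18.6624) = 5.63 km
F–J: √((3.96)² + (1.90)²) = √(15.6816 + 3.6100) = 4.39 km
G–H: √((-7.44)² + (5.10)²) = √(55.3536 + 26.0100) = 9.02 km
G–I: √((-3.57)² + (2.81)²) = √(12.7449 + 7.8961) = 4.54 km
G–J: √((-3.22)² + (9.03)²) = √(10.3684 + 81.5409) = 9.59 km
H–I: √((3.87)² + (-2.29)²) = √(14.9769 + 5.2441) = 4.50 km
H–J: √((4.22)² + (3.93)²) = √(17.8084 + 15.4449) = 5.77 km
I–J: √((0.35)² + (6.22)²) = √(0.1225 + 38.6884) = 6.23 km
Closest pair: E–G at 0.40 km.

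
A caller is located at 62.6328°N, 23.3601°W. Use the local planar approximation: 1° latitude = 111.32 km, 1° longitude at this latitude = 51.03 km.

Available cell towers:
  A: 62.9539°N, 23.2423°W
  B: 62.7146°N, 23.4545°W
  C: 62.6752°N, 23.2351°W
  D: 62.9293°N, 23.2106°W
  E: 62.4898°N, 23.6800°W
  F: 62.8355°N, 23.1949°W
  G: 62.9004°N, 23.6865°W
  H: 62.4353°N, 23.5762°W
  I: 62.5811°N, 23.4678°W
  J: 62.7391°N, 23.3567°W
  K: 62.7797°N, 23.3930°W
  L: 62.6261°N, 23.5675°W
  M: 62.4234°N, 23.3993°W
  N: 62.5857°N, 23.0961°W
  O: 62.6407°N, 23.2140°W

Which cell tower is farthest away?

A

Distances from 62.6328°N, 23.3601°W:
A: 36.2468 km
B: 10.3017 km
C: 7.9351 km
D: 33.8766 km
E: 22.8012 km
F: 24.0879 km
G: 34.1296 km
H: 24.5963 km
I: 7.9579 km
J: 11.8346 km
K: 16.4389 km
L: 10.6099 km
M: 23.3961 km
N: 14.4563 km
O: 7.5072 km
Maximum: A at 36.2468 km.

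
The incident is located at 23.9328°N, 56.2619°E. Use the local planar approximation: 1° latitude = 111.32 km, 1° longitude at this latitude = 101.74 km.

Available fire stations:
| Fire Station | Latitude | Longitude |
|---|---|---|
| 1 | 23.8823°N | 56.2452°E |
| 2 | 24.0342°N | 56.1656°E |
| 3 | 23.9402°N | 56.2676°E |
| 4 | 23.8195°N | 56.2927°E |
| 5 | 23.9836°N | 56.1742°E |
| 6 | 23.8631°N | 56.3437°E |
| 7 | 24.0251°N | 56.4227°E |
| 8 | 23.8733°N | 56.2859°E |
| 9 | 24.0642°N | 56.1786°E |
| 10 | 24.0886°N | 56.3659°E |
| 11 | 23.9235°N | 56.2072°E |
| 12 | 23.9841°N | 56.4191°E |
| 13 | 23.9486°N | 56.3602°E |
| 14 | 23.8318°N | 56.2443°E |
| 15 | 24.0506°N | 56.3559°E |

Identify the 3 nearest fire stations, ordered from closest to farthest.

Distances from 23.9328°N, 56.2619°E:
1: √((-0.0505·111.32)² + (-0.0167·101.74)²) = √(31.603061 + 2.886798) = 5.8728 km
2: √((0.1014·111.32)² + (-0.0963·101.74)²) = √(127.415512 + 95.992221) = 14.9468 km
3: √((0.0074·111.32)² + (0.0057·101.74)²) = √(0.678594 + 0.336305) = 1.0074 km
4: √((-0.1133·111.32)² + (0.0308·101.74)²) = √(159.076569 + 9.819399) = 12.9960 km
5: √((0.0508·111.32)² + (-0.0877·101.74)²) = √(31.979658 + 79.612755) = 10.5637 km
6: √((-0.0697·111.32)² + (0.0818·101.74)²) = √(60.202143 + 69.261210) = 11.3782 km
7: √((0.0923·111.32)² + (0.1608·101.74)²) = √(105.572255 + 267.642794) = 19.3188 km
8: √((-0.0595·111.32)² + (0.0240·101.74)²) = √(43.871282 + 5.962192) = 7.0593 km
9: √((0.1314·111.32)² + (-0.0833·101.74)²) = √(213.962235 + 71.824642) = 16.9052 km
10: √((0.1558·111.32)² + (0.1040·101.74)²) = √(300.802403 + 111.956715) = 20.3165 km
11: √((-0.0093·111.32)² + (-0.0547·101.74)²) = √(1.071796 + 30.971206) = 5.6607 km
12: √((0.0513·111.32)² + (0.1572·101.74)²) = √(32.612277 + 255.792938) = 16.9825 km
13: √((0.0158·111.32)² + (0.0983·101.74)²) = √(3.093574 + 100.020841) = 10.1545 km
14: √((-0.1010·111.32)² + (-0.0176·101.74)²) = √(126.412245 + 3.206334) = 11.3850 km
15: √((0.1178·111.32)² + (0.0940·101.74)²) = √(171.963777 + 91.461680) = 16.2304 km
Sorted: 3 (1.0074 km) < 11 (5.6607 km) < 1 (5.8728 km) < 8 (7.0593 km) < 13 (10.1545 km) < …

3, 11, 1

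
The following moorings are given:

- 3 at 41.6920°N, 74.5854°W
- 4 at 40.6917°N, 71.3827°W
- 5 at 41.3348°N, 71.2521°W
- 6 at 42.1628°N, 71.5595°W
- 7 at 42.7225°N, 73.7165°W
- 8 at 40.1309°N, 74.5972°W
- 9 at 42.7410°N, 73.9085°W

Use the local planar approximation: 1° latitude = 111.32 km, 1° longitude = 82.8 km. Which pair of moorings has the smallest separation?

Pairwise distances:
3–4: √((-1.0003·111.32)² + (3.2027·82.8)²) = √(12399.578801 + 70322.320494) = 287.6142 km
3–5: √((-0.3572·111.32)² + (3.3333·82.8)²) = √(1581.136250 + 76174.476488) = 278.8469 km
3–6: √((0.4708·111.32)² + (3.0259·82.8)²) = √(2746.751078 + 62772.556502) = 255.9674 km
3–7: √((1.0305·111.32)² + (0.8689·82.8)²) = √(13159.590877 + 5176.071514) = 135.4092 km
3–8: √((-1.5611·111.32)² + (-0.0118·82.8)²) = √(30200.062572 + 0.954607) = 173.7844 km
3–9: √((1.0490·111.32)² + (0.6769·82.8)²) = √(13636.325889 + 3141.302079) = 129.5285 km
4–5: √((0.6431·111.32)² + (0.1306·82.8)²) = √(5125.112637 + 116.935675) = 72.4020 km
4–6: √((1.4711·111.32)² + (-0.1768·82.8)²) = √(26818.271695 + 214.301492) = 164.4159 km
4–7: √((2.0308·111.32)² + (-2.3338·82.8)²) = √(51107.037226 + 37341.171989) = 297.4024 km
4–8: √((-0.5608·111.32)² + (-3.2145·82.8)²) = √(3897.287147 + 70841.464992) = 273.3839 km
4–9: √((2.0493·111.32)² + (-2.5258·82.8)²) = √(52042.419059 + 43737.966881) = 309.4841 km
5–6: √((0.8280·111.32)² + (-0.3074·82.8)²) = √(8495.854555 + 647.840955) = 95.6227 km
5–7: √((1.3877·111.32)² + (-2.4644·82.8)²) = √(23863.688527 + 41637.349297) = 255.9317 km
5–8: √((-1.2039·111.32)² + (-3.3451·82.8)²) = √(17960.863993 + 76714.751782) = 307.6940 km
5–9: √((1.4062·111.32)² + (-2.6564·82.8)²) = √(24504.203050 + 48377.967308) = 269.9670 km
6–7: √((0.5597·111.32)² + (-2.1570·82.8)²) = √(3882.013212 + 31897.817120) = 189.1556 km
6–8: √((-2.0319·111.32)² + (-3.0377·82.8)²) = √(51162.417338 + 63263.095145) = 338.2684 km
6–9: √((0.5782·111.32)² + (-2.3490·82.8)²) = √(4142.882061 + 37829.160808) = 204.8708 km
7–8: √((-2.5916·111.32)² + (-0.8807·82.8)²) = √(83230.468234 + 5317.612250) = 297.5703 km
7–9: √((0.0185·111.32)² + (-0.1920·82.8)²) = √(4.241211 + 252.733686) = 16.0304 km
8–9: √((2.6101·111.32)² + (0.6887·82.8)²) = √(84422.982065 + 3251.777633) = 296.0992 km
Closest pair: 7–9 at 16.0304 km.

7 and 9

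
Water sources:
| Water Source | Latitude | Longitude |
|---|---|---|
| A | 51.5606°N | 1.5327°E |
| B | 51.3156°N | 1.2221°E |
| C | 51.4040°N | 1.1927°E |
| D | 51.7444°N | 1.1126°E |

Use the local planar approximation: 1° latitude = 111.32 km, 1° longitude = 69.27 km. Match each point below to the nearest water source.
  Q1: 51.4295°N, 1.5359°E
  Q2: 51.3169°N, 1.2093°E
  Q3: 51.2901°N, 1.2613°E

Q1 at 51.4295°N, 1.5359°E:
  A: √((0.1311·111.32)² + (-0.0032·69.27)²) = √(212.986354 + 0.049135) = 14.5957 km
  B: √((-0.1139·111.32)² + (-0.3138·69.27)²) = √(160.765866 + 472.493952) = 25.1647 km
  C: √((-0.0255·111.32)² + (-0.3432·69.27)²) = √(8.057991 + 565.177591) = 23.9423 km
  D: √((0.3149·111.32)² + (-0.4233·69.27)²) = √(1228.829749 + 859.779156) = 45.7013 km
  → nearest: A (14.5957 km)
Q2 at 51.3169°N, 1.2093°E:
  A: √((0.2437·111.32)² + (0.3234·69.27)²) = √(735.965496 + 501.845930) = 35.1825 km
  B: √((-0.0013·111.32)² + (0.0128·69.27)²) = √(0.020943 + 0.786159) = 0.8984 km
  C: √((0.0871·111.32)² + (-0.0166·69.27)²) = √(94.011873 + 1.322229) = 9.7639 km
  D: √((0.4275·111.32)² + (-0.0967·69.27)²) = √(2264.741474 + 44.868683) = 48.0584 km
  → nearest: B (0.8984 km)
Q3 at 51.2901°N, 1.2613°E:
  A: √((0.2705·111.32)² + (0.2714·69.27)²) = √(906.736157 + 353.435413) = 35.4989 km
  B: √((0.0255·111.32)² + (-0.0392·69.27)²) = √(8.057991 + 7.373310) = 3.9283 km
  C: √((0.1139·111.32)² + (-0.0686·69.27)²) = √(160.765866 + 22.580763) = 13.5406 km
  D: √((0.4543·111.32)² + (-0.1487·69.27)²) = √(2557.595558 + 106.099250) = 51.6110 km
  → nearest: B (3.9283 km)

Q1→A; Q2→B; Q3→B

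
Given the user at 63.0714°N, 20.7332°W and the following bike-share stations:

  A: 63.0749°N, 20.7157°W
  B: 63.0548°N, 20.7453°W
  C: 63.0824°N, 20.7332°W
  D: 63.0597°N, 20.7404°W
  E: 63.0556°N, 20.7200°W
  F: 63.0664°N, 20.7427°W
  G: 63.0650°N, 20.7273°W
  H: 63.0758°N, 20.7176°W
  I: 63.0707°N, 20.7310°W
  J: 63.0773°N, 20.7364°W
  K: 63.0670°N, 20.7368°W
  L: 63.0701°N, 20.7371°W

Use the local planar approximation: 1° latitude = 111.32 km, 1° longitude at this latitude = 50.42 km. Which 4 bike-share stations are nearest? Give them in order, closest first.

I, L, K, J

Distances from 63.0714°N, 20.7332°W:
A: √((0.0035·111.32)² + (0.0175·50.42)²) = √(0.151804 + 0.778542) = 0.9645 km
B: √((-0.0166·111.32)² + (-0.0121·50.42)²) = √(3.414779 + 0.372200) = 1.9460 km
C: √((0.0110·111.32)² + (0.0000·50.42)²) = √(1.499449 + 0.000000) = 1.2245 km
D: √((-0.0117·111.32)² + (-0.0072·50.42)²) = √(1.696360 + 0.131786) = 1.3521 km
E: √((-0.0158·111.32)² + (0.0132·50.42)²) = √(3.093574 + 0.442949) = 1.8806 km
F: √((-0.0050·111.32)² + (-0.0095·50.42)²) = √(0.309804 + 0.229431) = 0.7343 km
G: √((-0.0064·111.32)² + (0.0059·50.42)²) = √(0.507582 + 0.088493) = 0.7721 km
H: √((0.0044·111.32)² + (0.0156·50.42)²) = √(0.239912 + 0.618664) = 0.9266 km
I: √((-0.0007·111.32)² + (0.0022·50.42)²) = √(0.006072 + 0.012304) = 0.1356 km
J: √((0.0059·111.32)² + (-0.0032·50.42)²) = √(0.431370 + 0.026032) = 0.6763 km
K: √((-0.0044·111.32)² + (-0.0036·50.42)²) = √(0.239912 + 0.032947) = 0.5224 km
L: √((-0.0013·111.32)² + (-0.0039·50.42)²) = √(0.020943 + 0.038667) = 0.2442 km
Sorted: I (0.1356 km) < L (0.2442 km) < K (0.5224 km) < J (0.6763 km) < F (0.7343 km) < G (0.7721 km) < …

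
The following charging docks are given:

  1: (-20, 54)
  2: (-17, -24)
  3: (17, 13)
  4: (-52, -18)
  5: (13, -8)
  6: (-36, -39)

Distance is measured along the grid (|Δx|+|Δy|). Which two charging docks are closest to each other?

Pairwise distances:
1–2: |3| + |-78| = 3 + 78 = 81
1–3: |37| + |-41| = 37 + 41 = 78
1–4: |-32| + |-72| = 32 + 72 = 104
1–5: |33| + |-62| = 33 + 62 = 95
1–6: |-16| + |-93| = 16 + 93 = 109
2–3: |34| + |37| = 34 + 37 = 71
2–4: |-35| + |6| = 35 + 6 = 41
2–5: |30| + |16| = 30 + 16 = 46
2–6: |-19| + |-15| = 19 + 15 = 34
3–4: |-69| + |-31| = 69 + 31 = 100
3–5: |-4| + |-21| = 4 + 21 = 25
3–6: |-53| + |-52| = 53 + 52 = 105
4–5: |65| + |10| = 65 + 10 = 75
4–6: |16| + |-21| = 16 + 21 = 37
5–6: |-49| + |-31| = 49 + 31 = 80
Closest pair: 3–5 at 25.

3 and 5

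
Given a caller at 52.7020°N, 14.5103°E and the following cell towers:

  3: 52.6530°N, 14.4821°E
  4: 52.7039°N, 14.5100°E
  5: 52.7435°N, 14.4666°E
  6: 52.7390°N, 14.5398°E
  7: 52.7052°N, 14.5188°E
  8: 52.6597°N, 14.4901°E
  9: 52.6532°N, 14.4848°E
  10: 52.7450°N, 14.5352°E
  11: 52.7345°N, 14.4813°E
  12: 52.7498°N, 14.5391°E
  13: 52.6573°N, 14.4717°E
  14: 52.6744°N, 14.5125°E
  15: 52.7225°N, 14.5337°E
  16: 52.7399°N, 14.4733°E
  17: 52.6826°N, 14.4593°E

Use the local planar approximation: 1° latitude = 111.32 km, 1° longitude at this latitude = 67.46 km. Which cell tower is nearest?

Distances from 52.7020°N, 14.5103°E:
3: 5.7769 km
4: 0.2125 km
5: 5.4802 km
6: 4.5744 km
7: 0.6751 km
8: 4.9020 km
9: 5.6983 km
10: 5.0729 km
11: 4.1130 km
12: 5.6647 km
13: 5.6162 km
14: 3.0760 km
15: 2.7748 km
16: 4.9021 km
17: 4.0621 km
Minimum: 4 at 0.2125 km.

4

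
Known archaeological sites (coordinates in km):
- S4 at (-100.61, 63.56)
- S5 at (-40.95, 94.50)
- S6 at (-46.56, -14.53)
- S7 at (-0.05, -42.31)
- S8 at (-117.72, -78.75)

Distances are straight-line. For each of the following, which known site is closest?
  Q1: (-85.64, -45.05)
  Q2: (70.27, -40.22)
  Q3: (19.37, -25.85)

Q1 at (-85.64, -45.05):
  S4: 109.64 km
  S5: 146.53 km
  S6: 49.59 km
  S7: 85.63 km
  S8: 46.53 km
  → nearest: S8 (46.53 km)
Q2 at (70.27, -40.22):
  S4: 199.93 km
  S5: 174.70 km
  S6: 119.62 km
  S7: 70.35 km
  S8: 191.90 km
  → nearest: S7 (70.35 km)
Q3 at (19.37, -25.85):
  S4: 149.63 km
  S5: 134.62 km
  S6: 66.89 km
  S7: 25.46 km
  S8: 146.94 km
  → nearest: S7 (25.46 km)

Q1→S8; Q2→S7; Q3→S7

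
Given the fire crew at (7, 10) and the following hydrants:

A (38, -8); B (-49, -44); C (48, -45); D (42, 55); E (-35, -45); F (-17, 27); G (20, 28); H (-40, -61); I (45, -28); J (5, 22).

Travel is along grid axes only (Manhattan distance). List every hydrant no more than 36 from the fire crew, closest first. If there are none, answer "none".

Distances from (7, 10):
A: 49
B: 110
C: 96
D: 80
E: 97
F: 41
G: 31
H: 118
I: 76
J: 14
Threshold 36: J (14), G (31) are within range.

J, G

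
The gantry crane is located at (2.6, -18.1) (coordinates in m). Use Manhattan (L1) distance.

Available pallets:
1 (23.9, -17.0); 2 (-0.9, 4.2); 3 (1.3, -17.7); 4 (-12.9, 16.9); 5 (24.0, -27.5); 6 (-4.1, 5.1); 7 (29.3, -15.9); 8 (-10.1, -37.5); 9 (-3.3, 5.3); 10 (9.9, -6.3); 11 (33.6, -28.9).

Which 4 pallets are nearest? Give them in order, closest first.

3, 10, 1, 2

Distances from (2.6, -18.1):
1: 22.4 m
2: 25.8 m
3: 1.7 m
4: 50.5 m
5: 30.8 m
6: 29.9 m
7: 28.9 m
8: 32.1 m
9: 29.3 m
10: 19.1 m
11: 41.8 m
Sorted: 3 (1.7 m) < 10 (19.1 m) < 1 (22.4 m) < 2 (25.8 m) < 7 (28.9 m) < 9 (29.3 m) < …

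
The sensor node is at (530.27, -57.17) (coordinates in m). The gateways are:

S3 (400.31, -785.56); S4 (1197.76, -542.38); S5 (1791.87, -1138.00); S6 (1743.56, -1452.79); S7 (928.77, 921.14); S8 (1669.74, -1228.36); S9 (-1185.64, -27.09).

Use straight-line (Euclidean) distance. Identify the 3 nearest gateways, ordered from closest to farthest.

Distances from (530.27, -57.17):
S3: √((-129.96)² + (-728.39)²) = √(16889.6016 + 530551.9921) = 739.89 m
S4: √((667.49)² + (-485.21)²) = √(445542.9001 + 235428.7441) = 825.21 m
S5: √((1261.60)² + (-1080.83)²) = √(1591634.5600 + 1168193.4889) = 1661.27 m
S6: √((1213.29)² + (-1395.62)²) = √(1472072.6241 + 1947755.1844) = 1849.28 m
S7: √((398.50)² + (978.31)²) = √(158802.2500 + 957090.4561) = 1056.36 m
S8: √((1139.47)² + (-1171.19)²) = √(1298391.8809 + 1371686.0161) = 1634.04 m
S9: √((-1715.91)² + (30.08)²) = √(2944347.1281 + 904.8064) = 1716.17 m
Sorted: S3 (739.89 m) < S4 (825.21 m) < S7 (1056.36 m) < S8 (1634.04 m) < S5 (1661.27 m) < …

S3, S4, S7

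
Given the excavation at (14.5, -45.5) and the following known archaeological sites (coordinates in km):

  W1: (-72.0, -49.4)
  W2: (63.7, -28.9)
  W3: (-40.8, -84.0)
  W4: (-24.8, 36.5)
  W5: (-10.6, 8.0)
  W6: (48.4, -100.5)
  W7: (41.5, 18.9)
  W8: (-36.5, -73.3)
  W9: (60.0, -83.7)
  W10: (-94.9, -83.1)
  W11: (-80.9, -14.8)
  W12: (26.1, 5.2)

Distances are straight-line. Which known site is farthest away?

W10

Distances from (14.5, -45.5):
W1: √((-86.5)² + (-3.9)²) = √(7482.250 + 15.210) = 86.6 km
W2: √((49.2)² + (16.6)²) = √(2420.640 + 275.560) = 51.9 km
W3: √((-55.3)² + (-38.5)²) = √(3058.090 + 1482.250) = 67.4 km
W4: √((-39.3)² + (82.0)²) = √(1544.490 + 6724.000) = 90.9 km
W5: √((-25.1)² + (53.5)²) = √(630.010 + 2862.250) = 59.1 km
W6: √((33.9)² + (-55.0)²) = √(1149.210 + 3025.000) = 64.6 km
W7: √((27.0)² + (64.4)²) = √(729.000 + 4147.360) = 69.8 km
W8: √((-51.0)² + (-27.8)²) = √(2601.000 + 772.840) = 58.1 km
W9: √((45.5)² + (-38.2)²) = √(2070.250 + 1459.240) = 59.4 km
W10: √((-109.4)² + (-37.6)²) = √(11968.360 + 1413.760) = 115.7 km
W11: √((-95.4)² + (30.7)²) = √(9101.160 + 942.490) = 100.2 km
W12: √((11.6)² + (50.7)²) = √(134.560 + 2570.490) = 52.0 km
Maximum: W10 at 115.7 km.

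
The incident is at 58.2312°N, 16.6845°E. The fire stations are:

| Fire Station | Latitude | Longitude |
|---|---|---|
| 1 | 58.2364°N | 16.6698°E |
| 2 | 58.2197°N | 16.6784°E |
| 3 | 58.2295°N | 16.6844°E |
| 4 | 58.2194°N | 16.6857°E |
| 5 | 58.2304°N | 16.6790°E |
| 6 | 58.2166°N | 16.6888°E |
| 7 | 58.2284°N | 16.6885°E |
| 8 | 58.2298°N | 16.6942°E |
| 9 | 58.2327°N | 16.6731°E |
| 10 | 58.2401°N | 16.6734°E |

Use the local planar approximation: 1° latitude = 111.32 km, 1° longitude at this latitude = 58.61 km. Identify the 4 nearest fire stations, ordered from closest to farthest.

Distances from 58.2312°N, 16.6845°E:
1: √((0.0052·111.32)² + (-0.0147·58.61)²) = √(0.335084 + 0.742298) = 1.0380 km
2: √((-0.0115·111.32)² + (-0.0061·58.61)²) = √(1.638861 + 0.127821) = 1.3292 km
3: √((-0.0017·111.32)² + (-0.0001·58.61)²) = √(0.035813 + 0.000034) = 0.1893 km
4: √((-0.0118·111.32)² + (0.0012·58.61)²) = √(1.725482 + 0.004947) = 1.3155 km
5: √((-0.0008·111.32)² + (-0.0055·58.61)²) = √(0.007931 + 0.103913) = 0.3344 km
6: √((-0.0146·111.32)² + (0.0043·58.61)²) = √(2.641509 + 0.063516) = 1.6447 km
7: √((-0.0028·111.32)² + (0.0040·58.61)²) = √(0.097154 + 0.054962) = 0.3900 km
8: √((-0.0014·111.32)² + (0.0097·58.61)²) = √(0.024289 + 0.323212) = 0.5895 km
9: √((0.0015·111.32)² + (-0.0114·58.61)²) = √(0.027882 + 0.446430) = 0.6887 km
10: √((0.0089·111.32)² + (-0.0111·58.61)²) = √(0.981582 + 0.423243) = 1.1853 km
Sorted: 3 (0.1893 km) < 5 (0.3344 km) < 7 (0.3900 km) < 8 (0.5895 km) < 9 (0.6887 km) < 1 (1.0380 km) < …

3, 5, 7, 8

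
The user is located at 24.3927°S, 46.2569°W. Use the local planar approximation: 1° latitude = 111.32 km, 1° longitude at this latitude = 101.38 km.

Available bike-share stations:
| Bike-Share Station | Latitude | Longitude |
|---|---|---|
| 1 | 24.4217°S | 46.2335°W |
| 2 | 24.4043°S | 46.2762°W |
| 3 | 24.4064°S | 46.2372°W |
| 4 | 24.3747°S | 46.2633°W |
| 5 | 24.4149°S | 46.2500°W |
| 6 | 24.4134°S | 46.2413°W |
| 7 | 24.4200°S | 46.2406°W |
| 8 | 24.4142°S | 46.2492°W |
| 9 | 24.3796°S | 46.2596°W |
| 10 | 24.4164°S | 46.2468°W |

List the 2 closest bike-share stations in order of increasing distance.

Distances from 24.3927°S, 46.2569°W:
1: 4.0062 km
2: 2.3443 km
3: 2.5129 km
4: 2.1062 km
5: 2.5684 km
6: 2.7948 km
7: 3.4593 km
8: 2.5175 km
9: 1.4838 km
10: 2.8300 km
Sorted: 9 (1.4838 km) < 4 (2.1062 km) < 2 (2.3443 km) < 3 (2.5129 km) < …

9, 4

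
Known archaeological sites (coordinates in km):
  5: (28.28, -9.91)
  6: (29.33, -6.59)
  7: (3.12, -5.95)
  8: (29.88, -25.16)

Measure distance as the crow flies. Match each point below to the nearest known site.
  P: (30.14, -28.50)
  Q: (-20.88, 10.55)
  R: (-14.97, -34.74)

P at (30.14, -28.50):
  5: 18.68 km
  6: 21.92 km
  7: 35.19 km
  8: 3.35 km
  → nearest: 8 (3.35 km)
Q at (-20.88, 10.55):
  5: 53.25 km
  6: 53.05 km
  7: 29.12 km
  8: 62.06 km
  → nearest: 7 (29.12 km)
R at (-14.97, -34.74):
  5: 49.87 km
  6: 52.49 km
  7: 34.00 km
  8: 45.86 km
  → nearest: 7 (34.00 km)

P→8; Q→7; R→7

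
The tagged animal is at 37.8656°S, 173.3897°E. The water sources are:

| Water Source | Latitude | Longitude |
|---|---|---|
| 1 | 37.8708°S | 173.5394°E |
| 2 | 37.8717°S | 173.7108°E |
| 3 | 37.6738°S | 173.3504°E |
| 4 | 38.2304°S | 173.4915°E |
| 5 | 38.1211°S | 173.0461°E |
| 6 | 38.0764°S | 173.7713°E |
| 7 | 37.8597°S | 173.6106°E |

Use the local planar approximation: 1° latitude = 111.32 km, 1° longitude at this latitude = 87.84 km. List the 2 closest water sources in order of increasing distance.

1, 7

Distances from 37.8656°S, 173.3897°E:
1: √((-0.0052·111.32)² + (0.1497·87.84)²) = √(0.335084 + 172.913243) = 13.1624 km
2: √((-0.0061·111.32)² + (0.3211·87.84)²) = √(0.461112 + 795.545943) = 28.2136 km
3: √((0.1918·111.32)² + (-0.0393·87.84)²) = √(455.872717 + 11.917077) = 21.6284 km
4: √((-0.3648·111.32)² + (0.1018·87.84)²) = √(1649.134414 + 79.961367) = 41.5824 km
5: √((-0.2555·111.32)² + (-0.3436·87.84)²) = √(808.962154 + 910.942500) = 41.4717 km
6: √((-0.2108·111.32)² + (0.3816·87.84)²) = √(550.665171 + 1123.573238) = 40.9175 km
7: √((0.0059·111.32)² + (0.2209·87.84)²) = √(0.431370 + 376.509628) = 19.4150 km
Sorted: 1 (13.1624 km) < 7 (19.4150 km) < 3 (21.6284 km) < 2 (28.2136 km) < …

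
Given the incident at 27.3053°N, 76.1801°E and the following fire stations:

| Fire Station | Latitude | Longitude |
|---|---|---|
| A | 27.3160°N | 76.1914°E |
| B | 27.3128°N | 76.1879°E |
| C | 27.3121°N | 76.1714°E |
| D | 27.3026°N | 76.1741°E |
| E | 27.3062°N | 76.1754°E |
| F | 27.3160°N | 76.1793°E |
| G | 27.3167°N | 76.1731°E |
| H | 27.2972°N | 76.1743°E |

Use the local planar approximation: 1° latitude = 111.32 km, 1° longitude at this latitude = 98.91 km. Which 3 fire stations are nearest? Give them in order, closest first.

E, D, H

Distances from 27.3053°N, 76.1801°E:
A: √((0.0107·111.32)² + (0.0113·98.91)²) = √(1.418776 + 1.249215) = 1.6334 km
B: √((0.0075·111.32)² + (0.0078·98.91)²) = √(0.697058 + 0.595209) = 1.1368 km
C: √((0.0068·111.32)² + (-0.0087·98.91)²) = √(0.573013 + 0.740490) = 1.1461 km
D: √((-0.0027·111.32)² + (-0.0060·98.91)²) = √(0.090339 + 0.352195) = 0.6652 km
E: √((0.0009·111.32)² + (-0.0047·98.91)²) = √(0.010038 + 0.216111) = 0.4756 km
F: √((0.0107·111.32)² + (-0.0008·98.91)²) = √(1.418776 + 0.006261) = 1.1937 km
G: √((0.0114·111.32)² + (-0.0070·98.91)²) = √(1.610483 + 0.479376) = 1.4456 km
H: √((-0.0081·111.32)² + (-0.0058·98.91)²) = √(0.813048 + 0.329106) = 1.0687 km
Sorted: E (0.4756 km) < D (0.6652 km) < H (1.0687 km) < B (1.1368 km) < C (1.1461 km) < …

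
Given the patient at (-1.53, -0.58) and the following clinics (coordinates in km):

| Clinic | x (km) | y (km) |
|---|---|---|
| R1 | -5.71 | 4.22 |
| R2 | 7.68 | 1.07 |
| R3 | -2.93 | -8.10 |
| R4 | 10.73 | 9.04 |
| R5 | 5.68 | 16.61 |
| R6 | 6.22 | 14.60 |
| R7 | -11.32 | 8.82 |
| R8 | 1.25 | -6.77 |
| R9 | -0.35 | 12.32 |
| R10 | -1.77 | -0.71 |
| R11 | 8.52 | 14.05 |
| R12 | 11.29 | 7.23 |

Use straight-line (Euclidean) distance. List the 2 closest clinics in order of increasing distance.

Distances from (-1.53, -0.58):
R1: 6.36 km
R2: 9.36 km
R3: 7.65 km
R4: 15.58 km
R5: 18.64 km
R6: 17.04 km
R7: 13.57 km
R8: 6.79 km
R9: 12.95 km
R10: 0.27 km
R11: 17.75 km
R12: 15.01 km
Sorted: R10 (0.27 km) < R1 (6.36 km) < R8 (6.79 km) < R3 (7.65 km) < …

R10, R1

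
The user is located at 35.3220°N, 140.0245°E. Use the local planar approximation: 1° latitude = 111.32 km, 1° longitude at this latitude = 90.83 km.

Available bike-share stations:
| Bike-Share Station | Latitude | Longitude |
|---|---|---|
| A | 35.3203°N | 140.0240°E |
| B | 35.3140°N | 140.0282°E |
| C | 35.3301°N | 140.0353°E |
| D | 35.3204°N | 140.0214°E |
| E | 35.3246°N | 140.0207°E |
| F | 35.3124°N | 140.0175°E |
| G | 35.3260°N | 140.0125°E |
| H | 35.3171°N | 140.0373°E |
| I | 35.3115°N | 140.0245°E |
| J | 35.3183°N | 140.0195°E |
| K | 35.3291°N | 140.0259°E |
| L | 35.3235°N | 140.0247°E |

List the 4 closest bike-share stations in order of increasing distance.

L, A, D, E

Distances from 35.3220°N, 140.0245°E:
A: 0.1946 km
B: 0.9519 km
C: 1.3324 km
D: 0.3332 km
E: 0.4504 km
F: 1.2435 km
G: 1.1774 km
H: 1.2842 km
I: 1.1689 km
J: 0.6131 km
K: 0.8005 km
L: 0.1680 km
Sorted: L (0.1680 km) < A (0.1946 km) < D (0.3332 km) < E (0.4504 km) < J (0.6131 km) < K (0.8005 km) < …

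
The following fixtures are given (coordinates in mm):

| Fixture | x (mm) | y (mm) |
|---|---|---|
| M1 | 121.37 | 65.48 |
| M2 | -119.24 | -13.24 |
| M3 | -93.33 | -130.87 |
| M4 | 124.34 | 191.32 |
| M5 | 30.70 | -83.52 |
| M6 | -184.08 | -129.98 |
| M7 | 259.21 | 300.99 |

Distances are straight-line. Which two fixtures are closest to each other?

M3 and M6

Pairwise distances:
M3–M6: √((-90.75)² + (0.89)²) = √(8235.5625 + 0.7921) = 90.75 mm
M2–M3: √((25.91)² + (-117.63)²) = √(671.3281 + 13836.8169) = 120.45 mm
M1–M4: √((2.97)² + (125.84)²) = √(8.8209 + 15835.7056) = 125.88 mm
M3–M5: √((124.03)² + (47.35)²) = √(15383.4409 + 2242.0225) = 132.76 mm
M2–M6: √((-64.84)² + (-116.74)²) = √(4204.2256 + 13628.2276) = 133.54 mm
M2–M5: √((149.94)² + (-70.28)²) = √(22482.0036 + 4939.2784) = 165.59 mm
M4–M7: √((134.87)² + (109.67)²) = √(18189.9169 + 12027.5089) = 173.83 mm
M1–M5: √((-90.67)² + (-149.00)²) = √(8221.0489 + 22201.0000) = 174.42 mm
M5–M6: √((-214.78)² + (-46.46)²) = √(46130.4484 + 2158.5316) = 219.75 mm
M1–M2: √((-240.61)² + (-78.72)²) = √(57893.1721 + 6196.8384) = 253.16 mm
M1–M7: √((137.84)² + (235.51)²) = √(18999.8656 + 55464.9601) = 272.88 mm
M4–M5: √((-93.64)² + (-274.84)²) = √(8768.4496 + 75537.0256) = 290.35 mm
M1–M3: √((-214.70)² + (-196.35)²) = √(46096.0900 + 38553.3225) = 290.95 mm
M2–M4: √((243.58)² + (204.56)²) = √(59331.2164 + 41844.7936) = 318.08 mm
M1–M6: √((-305.45)² + (-195.46)²) = √(93299.7025 + 38204.6116) = 362.64 mm
M3–M4: √((217.67)² + (322.19)²) = √(47380.2289 + 103806.3961) = 388.83 mm
M4–M6: √((-308.42)² + (-321.30)²) = √(95122.8964 + 103233.6900) = 445.37 mm
M5–M7: √((228.51)² + (384.51)²) = √(52216.8201 + 147847.9401) = 447.29 mm
M2–M7: √((378.45)² + (314.23)²) = √(143224.4025 + 98740.4929) = 491.90 mm
M3–M7: √((352.54)² + (431.86)²) = √(124284.4516 + 186503.0596) = 557.48 mm
M6–M7: √((443.29)² + (430.97)²) = √(196506.0241 + 185735.1409) = 618.26 mm
Closest pair: M3–M6 at 90.75 mm.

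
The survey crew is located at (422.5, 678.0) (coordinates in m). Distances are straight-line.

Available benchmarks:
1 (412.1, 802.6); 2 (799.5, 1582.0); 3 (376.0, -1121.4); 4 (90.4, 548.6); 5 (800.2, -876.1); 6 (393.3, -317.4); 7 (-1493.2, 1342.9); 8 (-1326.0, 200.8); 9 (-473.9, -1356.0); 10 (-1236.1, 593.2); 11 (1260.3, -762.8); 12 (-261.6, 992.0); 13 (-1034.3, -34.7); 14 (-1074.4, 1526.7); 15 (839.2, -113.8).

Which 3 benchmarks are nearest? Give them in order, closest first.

1, 4, 12

Distances from (422.5, 678.0):
1: √((-10.4)² + (124.6)²) = √(108.160 + 15525.160) = 125.0 m
2: √((377.0)² + (904.0)²) = √(142129.000 + 817216.000) = 979.5 m
3: √((-46.5)² + (-1799.4)²) = √(2162.250 + 3237840.360) = 1800.0 m
4: √((-332.1)² + (-129.4)²) = √(110290.410 + 16744.360) = 356.4 m
5: √((377.7)² + (-1554.1)²) = √(142657.290 + 2415226.810) = 1599.3 m
6: √((-29.2)² + (-995.4)²) = √(852.640 + 990821.160) = 995.8 m
7: √((-1915.7)² + (664.9)²) = √(3669906.490 + 442092.010) = 2027.8 m
8: √((-1748.5)² + (-477.2)²) = √(3057252.250 + 227719.840) = 1812.4 m
9: √((-896.4)² + (-2034.0)²) = √(803532.960 + 4137156.000) = 2222.8 m
10: √((-1658.6)² + (-84.8)²) = √(2750953.960 + 7191.040) = 1660.8 m
11: √((837.8)² + (-1440.8)²) = √(701908.840 + 2075904.640) = 1666.7 m
12: √((-684.1)² + (314.0)²) = √(467992.810 + 98596.000) = 752.7 m
13: √((-1456.8)² + (-712.7)²) = √(2122266.240 + 507941.290) = 1621.8 m
14: √((-1496.9)² + (848.7)²) = √(2240709.610 + 720291.690) = 1720.8 m
15: √((416.7)² + (-791.8)²) = √(173638.890 + 626947.240) = 894.8 m
Sorted: 1 (125.0 m) < 4 (356.4 m) < 12 (752.7 m) < 15 (894.8 m) < 2 (979.5 m) < …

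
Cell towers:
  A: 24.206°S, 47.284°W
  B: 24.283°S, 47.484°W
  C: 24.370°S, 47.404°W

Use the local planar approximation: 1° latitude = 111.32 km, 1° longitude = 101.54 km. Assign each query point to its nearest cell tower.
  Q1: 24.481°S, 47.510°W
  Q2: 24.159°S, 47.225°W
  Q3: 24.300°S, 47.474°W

Q1→C; Q2→A; Q3→B

Q1 at 24.481°S, 47.510°W:
  A: 38.259 km
  B: 22.199 km
  C: 16.387 km
  → nearest: C (16.387 km)
Q2 at 24.159°S, 47.225°W:
  A: 7.954 km
  B: 29.701 km
  C: 29.700 km
  → nearest: A (7.954 km)
Q3 at 24.300°S, 47.474°W:
  A: 21.948 km
  B: 2.148 km
  C: 10.547 km
  → nearest: B (2.148 km)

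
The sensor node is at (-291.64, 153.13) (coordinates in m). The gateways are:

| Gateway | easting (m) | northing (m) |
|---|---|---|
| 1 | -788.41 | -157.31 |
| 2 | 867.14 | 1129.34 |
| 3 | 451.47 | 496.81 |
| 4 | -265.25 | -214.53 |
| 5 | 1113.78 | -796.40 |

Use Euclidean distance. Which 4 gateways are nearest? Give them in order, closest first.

4, 1, 3, 2

Distances from (-291.64, 153.13):
1: √((-496.77)² + (-310.44)²) = √(246780.4329 + 96372.9936) = 585.79 m
2: √((1158.78)² + (976.21)²) = √(1342771.0884 + 952985.9641) = 1515.18 m
3: √((743.11)² + (343.68)²) = √(552212.4721 + 118115.9424) = 818.74 m
4: √((26.39)² + (-367.66)²) = √(696.4321 + 135173.8756) = 368.61 m
5: √((1405.42)² + (-949.53)²) = √(1975205.3764 + 901607.2209) = 1696.12 m
Sorted: 4 (368.61 m) < 1 (585.79 m) < 3 (818.74 m) < 2 (1515.18 m) < 5 (1696.12 m)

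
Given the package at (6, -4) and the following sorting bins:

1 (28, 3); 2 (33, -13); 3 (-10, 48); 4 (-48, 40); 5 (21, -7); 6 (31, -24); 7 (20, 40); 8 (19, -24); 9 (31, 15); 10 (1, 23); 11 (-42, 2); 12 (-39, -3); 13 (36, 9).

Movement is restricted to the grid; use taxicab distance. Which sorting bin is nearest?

5

Distances from (6, -4):
1: |22| + |7| = 22 + 7 = 29
2: |27| + |-9| = 27 + 9 = 36
3: |-16| + |52| = 16 + 52 = 68
4: |-54| + |44| = 54 + 44 = 98
5: |15| + |-3| = 15 + 3 = 18
6: |25| + |-20| = 25 + 20 = 45
7: |14| + |44| = 14 + 44 = 58
8: |13| + |-20| = 13 + 20 = 33
9: |25| + |19| = 25 + 19 = 44
10: |-5| + |27| = 5 + 27 = 32
11: |-48| + |6| = 48 + 6 = 54
12: |-45| + |1| = 45 + 1 = 46
13: |30| + |13| = 30 + 13 = 43
Minimum: 5 at 18.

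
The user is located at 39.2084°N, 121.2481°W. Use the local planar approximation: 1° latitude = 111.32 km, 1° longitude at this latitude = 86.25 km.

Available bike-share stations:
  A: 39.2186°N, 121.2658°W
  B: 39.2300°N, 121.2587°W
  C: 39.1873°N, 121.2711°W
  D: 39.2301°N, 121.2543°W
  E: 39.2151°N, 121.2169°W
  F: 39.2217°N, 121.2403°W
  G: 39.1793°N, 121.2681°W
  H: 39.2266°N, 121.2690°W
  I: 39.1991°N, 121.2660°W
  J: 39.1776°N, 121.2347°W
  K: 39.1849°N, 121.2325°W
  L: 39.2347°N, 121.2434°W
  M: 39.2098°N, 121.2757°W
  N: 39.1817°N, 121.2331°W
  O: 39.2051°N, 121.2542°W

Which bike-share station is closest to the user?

O

Distances from 39.2084°N, 121.2481°W:
A: √((0.0102·111.32)² + (-0.0177·86.25)²) = √(1.289278 + 2.330584) = 1.9026 km
B: √((0.0216·111.32)² + (-0.0106·86.25)²) = √(5.781678 + 0.835853) = 2.5725 km
C: √((-0.0211·111.32)² + (-0.0230·86.25)²) = √(5.517106 + 3.935264) = 3.0745 km
D: √((0.0217·111.32)² + (-0.0062·86.25)²) = √(5.835336 + 0.285958) = 2.4741 km
E: √((0.0067·111.32)² + (0.0312·86.25)²) = √(0.556283 + 7.241481) = 2.7924 km
F: √((0.0133·111.32)² + (0.0078·86.25)²) = √(2.192046 + 0.452593) = 1.6262 km
G: √((-0.0291·111.32)² + (-0.0200·86.25)²) = √(10.493790 + 2.975625) = 3.6701 km
H: √((0.0182·111.32)² + (-0.0209·86.25)²) = √(4.104773 + 3.249457) = 2.7119 km
I: √((-0.0093·111.32)² + (-0.0179·86.25)²) = √(1.071796 + 2.383550) = 1.8589 km
J: √((-0.0308·111.32)² + (0.0134·86.25)²) = √(11.755682 + 1.335758) = 3.6182 km
K: √((-0.0235·111.32)² + (0.0156·86.25)²) = √(6.843561 + 1.810370) = 2.9418 km
L: √((0.0263·111.32)² + (0.0047·86.25)²) = √(8.571521 + 0.164329) = 2.9556 km
M: √((0.0014·111.32)² + (-0.0276·86.25)²) = √(0.024289 + 5.666780) = 2.3856 km
N: √((-0.0267·111.32)² + (0.0150·86.25)²) = √(8.834234 + 1.673789) = 3.2416 km
O: √((-0.0033·111.32)² + (-0.0061·86.25)²) = √(0.134950 + 0.276808) = 0.6417 km
Minimum: O at 0.6417 km.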